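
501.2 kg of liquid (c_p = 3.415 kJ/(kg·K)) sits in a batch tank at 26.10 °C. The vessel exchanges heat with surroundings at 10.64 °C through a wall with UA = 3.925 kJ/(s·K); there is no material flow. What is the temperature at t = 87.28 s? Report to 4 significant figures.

First-law balance (no shaft work): M c_p dT/dt = −UA(T − T_amb).
dT/dt = (T_ss − T)/τ with T_ss = T_amb = 10.6400 °C, τ = M c_p/UA = 501.2·3.415/3.925 = 436.076 s.
Integrating: T(t) = T_ss + (T₀ − T_ss) e^(−t/τ).
T(87.28) = 10.6400 + (15.4600)·0.818609 = 23.2957 °C.

23.30 °C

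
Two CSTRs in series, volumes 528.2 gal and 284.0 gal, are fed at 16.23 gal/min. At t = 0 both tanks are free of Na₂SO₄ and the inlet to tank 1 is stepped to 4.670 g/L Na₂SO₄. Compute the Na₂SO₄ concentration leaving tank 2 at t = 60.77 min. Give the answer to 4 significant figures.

Species balance on tank i: dCᵢ/dt = (Cᵢ₋₁ − Cᵢ)/τᵢ with τᵢ = Vᵢ/Q.
τ₁ = 528.2/16.23 = 32.5447 min; τ₂ = 284.0/16.23 = 17.4985 min.
Solving the cascade with C₁(0)=C₂(0)=0 gives C₂(t) = C_in[1 − (τ₁ e^(−t/τ₁) − τ₂ e^(−t/τ₂))/(τ₁ − τ₂)].
At t = 60.77: e^(−t/τ₁) = 0.154544, e^(−t/τ₂) = 0.0310276.
C₂ = 4.670·[1 − (32.5447·0.154544 − 17.4985·0.0310276)/(15.0462)] = 4.670·0.701810 = 3.27745 g/L.

3.277 g/L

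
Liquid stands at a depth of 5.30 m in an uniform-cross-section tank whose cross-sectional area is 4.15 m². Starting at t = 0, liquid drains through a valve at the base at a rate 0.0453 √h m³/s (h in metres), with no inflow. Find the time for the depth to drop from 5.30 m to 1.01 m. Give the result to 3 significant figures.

238 s

Accumulation of liquid (constant cross-section A): A dh/dt = −0.0453 √h.
This is separable: 2 d(√h)/dt = −0.0453/A, so √h = √h₀ − (0.0453/(2A)) t.
t = 2A(√h₀ − √h)/0.0453 = 2·4.15·(√5.30 − √1.01)/0.0453
  = 8.3000 × (2.3022 − 1.0050) / 0.0453 = 237.67 s.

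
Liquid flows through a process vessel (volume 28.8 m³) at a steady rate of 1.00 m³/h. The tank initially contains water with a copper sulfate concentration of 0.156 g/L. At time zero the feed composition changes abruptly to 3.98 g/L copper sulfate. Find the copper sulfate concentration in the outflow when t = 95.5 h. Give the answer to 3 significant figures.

Accumulation = in − out for the solute gives V dC/dt = Q(C_in − C).
So dC/dt = (C_in − C)/τ with τ = V/Q = 28.8/1.00 = 28.800 h.
Integrating: C(t) = C_in + (C₀ − C_in) e^(−t/τ).
C(95.5) = 3.98 + (0.156 − 3.98)·e^(−95.5/28.800) = 3.98 + (-3.8240)·0.036299 = 3.8412 g/L.

3.84 g/L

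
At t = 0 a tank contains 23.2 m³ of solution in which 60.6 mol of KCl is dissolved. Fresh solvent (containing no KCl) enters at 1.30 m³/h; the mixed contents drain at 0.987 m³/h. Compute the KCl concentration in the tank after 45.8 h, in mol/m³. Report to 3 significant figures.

0.354 mol/m³

Total volume: dV/dt = Q_in − Q_out = 0.31300 m³/h, so V(t) = 23.2 + 0.31300 t and V(45.8) = 37.535 m³.
Species balance (pure solvent in): dm/dt = −Q_out · m/V(t).
dm/m = −Q_out dt/(V₀ + 0.31300 t); integrating gives ln(m/m₀) = −(Q_out/(Q_in−Q_out)) ln(V/V₀).
m = m₀ (V₀/V)^(Q_out/(Q_in−Q_out)) = 60.6 × (23.2/37.535)^(3.1534) = 13.291 mol.
C = m/V = 13.291/37.535 = 0.35410 mol/m³.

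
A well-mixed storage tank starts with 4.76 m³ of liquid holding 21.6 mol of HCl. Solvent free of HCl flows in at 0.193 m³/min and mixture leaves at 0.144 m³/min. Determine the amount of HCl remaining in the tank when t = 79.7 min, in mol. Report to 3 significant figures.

Total volume: dV/dt = Q_in − Q_out = 0.049000 m³/min, so V(t) = 4.76 + 0.049000 t and V(79.7) = 8.6653 m³.
No HCl enters, so dm/dt = −Q_out · (m/V).
dm/m = −Q_out dt/(V₀ + 0.049000 t); integrating gives ln(m/m₀) = −(Q_out/(Q_in−Q_out)) ln(V/V₀).
m = m₀ (V₀/V)^(Q_out/(Q_in−Q_out)) = 21.6 × (4.76/8.6653)^(2.9388) = 3.7141 mol.

3.71 mol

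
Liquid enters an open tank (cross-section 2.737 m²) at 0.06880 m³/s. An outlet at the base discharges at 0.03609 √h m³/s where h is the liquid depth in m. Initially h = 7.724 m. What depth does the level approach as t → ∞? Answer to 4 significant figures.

3.634 m

Volume balance on the tank: A dh/dt = Q_in − 0.03609 √h. At steady state dh/dt = 0:
Q_in = 0.03609 √h_ss ⇒ √h_ss = 0.06880/0.03609 = 1.90635.
h_ss = 1.90635² = 3.63415 m. (Since h₀ = 7.724 m > h_ss, the level will fall toward this value.)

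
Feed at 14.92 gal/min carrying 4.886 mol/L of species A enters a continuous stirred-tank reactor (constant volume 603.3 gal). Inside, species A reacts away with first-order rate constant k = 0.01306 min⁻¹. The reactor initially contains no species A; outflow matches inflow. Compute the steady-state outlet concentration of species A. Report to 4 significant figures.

3.197 mol/L

Accumulation = in − out − consumed: V dC/dt = Q C_in − Q C − k V C.
At steady state: 0 = Q C_in − (Q + kV) C_ss, so C_ss = Q C_in/(Q + kV).
C_ss = 14.92·4.886/(14.92 + 0.01306·603.3) = 72.8991/22.7991 = 3.19746 mol/L.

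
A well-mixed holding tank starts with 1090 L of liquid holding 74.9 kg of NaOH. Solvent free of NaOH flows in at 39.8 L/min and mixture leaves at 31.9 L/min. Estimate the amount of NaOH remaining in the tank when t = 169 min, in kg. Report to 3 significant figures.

2.97 kg

Total volume: dV/dt = Q_in − Q_out = 7.9000 L/min, so V(t) = 1090 + 7.9000 t and V(169) = 2425.1 L.
Species balance (pure solvent in): dm/dt = −Q_out · m/V(t).
Separate: dm/m = −Q_out dt/V(t) ⇒ ln(m/m₀) = −(Q_out/(Q_in−Q_out)) ln(V/V₀).
m = m₀ (V₀/V)^(Q_out/(Q_in−Q_out)) = 74.9 × (1090/2425.1)^(4.0380) = 2.9654 kg.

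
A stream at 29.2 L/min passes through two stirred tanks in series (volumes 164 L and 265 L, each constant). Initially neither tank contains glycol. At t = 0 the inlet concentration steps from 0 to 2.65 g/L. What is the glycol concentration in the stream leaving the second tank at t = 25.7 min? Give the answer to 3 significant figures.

2.28 g/L

Each tank obeys Vᵢ dCᵢ/dt = Q(Cᵢ₋₁ − Cᵢ), so τᵢ = Vᵢ/Q.
τ₁ = 164/29.2 = 5.6164 min; τ₂ = 265/29.2 = 9.0753 min.
Tank 1: C₁ = C_in(1 − e^(−t/τ₁)). Tank 2 (τ₁ ≠ τ₂): C₂ = C_in[1 − (τ₁ e^(−t/τ₁) − τ₂ e^(−t/τ₂))/(τ₁ − τ₂)].
At t = 25.7: e^(−t/τ₁) = 0.010298, e^(−t/τ₂) = 0.058904.
C₂ = 2.65·[1 − (5.6164·0.010298 − 9.0753·0.058904)/(-3.4589)] = 2.65·0.86217 = 2.2848 g/L.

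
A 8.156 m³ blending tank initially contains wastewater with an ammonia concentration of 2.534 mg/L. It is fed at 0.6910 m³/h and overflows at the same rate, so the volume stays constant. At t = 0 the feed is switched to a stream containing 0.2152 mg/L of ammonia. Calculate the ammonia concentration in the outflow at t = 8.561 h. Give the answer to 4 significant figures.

Unsteady species balance (constant V, well mixed): V dC/dt = Q(C_in − C).
Rewrite as dC/dt + C/τ = C_in/τ, τ = V/Q = 11.8032 h.
C approaches C_in exponentially: C(t) = C_in + (C₀ − C_in) e^(−t/τ).
C(8.561) = 0.2152 + (2.534 − 0.2152)·e^(−8.561/11.8032) = 0.2152 + (2.31880)·0.484173 = 1.33790 mg/L.

1.338 mg/L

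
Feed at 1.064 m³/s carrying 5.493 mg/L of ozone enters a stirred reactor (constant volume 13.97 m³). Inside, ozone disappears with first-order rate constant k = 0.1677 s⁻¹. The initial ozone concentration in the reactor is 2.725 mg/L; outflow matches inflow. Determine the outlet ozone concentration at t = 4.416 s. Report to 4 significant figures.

Species balance: V dC/dt = Q C_in − Q C − k V C.
This is linear with rate a = Q/V + k = 0.243863 s⁻¹.
C_ss = Q C_in/(Q + kV) = 1.71557 mg/L; C(t) = C_ss + (C₀ − C_ss) e^(−a t).
C(4.416) = 1.71557 + (1.00943)·e^(−0.243863·4.416) = 1.71557 + (1.00943)·0.340650 = 2.05943 mg/L.

2.059 mg/L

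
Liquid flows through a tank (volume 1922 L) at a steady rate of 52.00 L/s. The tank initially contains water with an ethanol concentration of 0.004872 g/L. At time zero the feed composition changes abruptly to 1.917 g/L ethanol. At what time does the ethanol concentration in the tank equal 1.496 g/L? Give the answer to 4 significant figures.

55.94 s

Mass balance on the solute (V constant): V dC/dt = Q(C_in − C), so τ = V/Q = 36.9615 s.
C(t) = C_in + (C₀ − C_in) e^(−t/τ). Set C = 1.496 and solve for t:
e^(−t/τ) = (C − C_in)/(C₀ − C_in) = (1.496 − 1.917)/(0.004872 − 1.917) = 0.220174
t = −τ ln(…) = 36.9615 × 1.51334 = 55.9353 s.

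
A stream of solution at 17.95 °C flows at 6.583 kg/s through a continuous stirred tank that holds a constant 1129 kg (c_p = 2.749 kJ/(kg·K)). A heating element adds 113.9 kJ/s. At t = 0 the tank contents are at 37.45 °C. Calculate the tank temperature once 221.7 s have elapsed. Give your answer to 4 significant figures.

27.87 °C

M c_p dT/dt = ṁ c_p (T_in − T) + Q̇.
Rearrange: dT/dt = (T_ss − T)/τ with τ = M/ṁ = 171.502 s and T_ss = T_in + Q̇/(ṁ c_p) = 24.2440 °C.
T approaches T_ss exponentially: T(t) = T_ss + (T₀ − T_ss) e^(−t/τ).
T(221.7) = 24.2440 + (13.2060)·e^(−221.7/171.502) = 24.2440 + (13.2060)·0.274530 = 27.8694 °C.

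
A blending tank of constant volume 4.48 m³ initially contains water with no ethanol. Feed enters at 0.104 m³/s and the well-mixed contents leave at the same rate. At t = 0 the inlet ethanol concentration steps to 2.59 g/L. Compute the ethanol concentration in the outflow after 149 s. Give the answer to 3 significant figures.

2.51 g/L

Mass balance on the solute (V constant): V dC/dt = Q(C_in − C).
Rewrite as dC/dt + C/τ = C_in/τ, τ = V/Q = 43.077 s.
Integrating: C(t) = C_in + (C₀ − C_in) e^(−t/τ).
C(149) = 2.59 + (0 − 2.59)·e^(−149/43.077) = 2.59 + (-2.5900)·0.031463 = 2.5085 g/L.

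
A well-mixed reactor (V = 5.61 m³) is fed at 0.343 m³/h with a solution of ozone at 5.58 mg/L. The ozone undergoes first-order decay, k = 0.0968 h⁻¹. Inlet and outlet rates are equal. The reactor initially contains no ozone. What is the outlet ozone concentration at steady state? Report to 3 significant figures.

Species balance: V dC/dt = Q C_in − Q C − k V C.
At steady state: 0 = Q C_in − (Q + kV) C_ss, so C_ss = Q C_in/(Q + kV).
C_ss = 0.343·5.58/(0.343 + 0.0968·5.61) = 1.9139/0.88605 = 2.1601 mg/L.

2.16 mg/L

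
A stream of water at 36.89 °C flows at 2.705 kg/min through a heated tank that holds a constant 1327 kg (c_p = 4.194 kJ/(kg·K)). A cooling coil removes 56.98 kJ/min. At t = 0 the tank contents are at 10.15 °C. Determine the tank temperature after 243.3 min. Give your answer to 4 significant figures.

M c_p dT/dt = ṁ c_p (T_in − T) − Q̇.
Rearrange: dT/dt = (T_ss − T)/τ with τ = M/ṁ = 490.573 min and T_ss = T_in − Q̇/(ṁ c_p) = 31.8674 °C.
T approaches T_ss exponentially: T(t) = T_ss + (T₀ − T_ss) e^(−t/τ).
T(243.3) = 31.8674 + (-21.7174)·e^(−243.3/490.573) = 31.8674 + (-21.7174)·0.608992 = 18.6417 °C.

18.64 °C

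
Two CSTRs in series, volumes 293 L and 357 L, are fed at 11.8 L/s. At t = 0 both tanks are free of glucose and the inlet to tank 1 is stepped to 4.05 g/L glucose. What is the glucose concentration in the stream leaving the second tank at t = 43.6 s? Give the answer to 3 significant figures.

1.91 g/L

Species balance on tank i: dCᵢ/dt = (Cᵢ₋₁ − Cᵢ)/τᵢ with τᵢ = Vᵢ/Q.
τ₁ = 293/11.8 = 24.831 s; τ₂ = 357/11.8 = 30.254 s.
Tank 1: C₁ = C_in(1 − e^(−t/τ₁)). Tank 2 (τ₁ ≠ τ₂): C₂ = C_in[1 − (τ₁ e^(−t/τ₁) − τ₂ e^(−t/τ₂))/(τ₁ − τ₂)].
At t = 43.6: e^(−t/τ₁) = 0.17275, e^(−t/τ₂) = 0.23666.
C₂ = 4.05·[1 − (24.831·0.17275 − 30.254·0.23666)/(-5.4237)] = 4.05·0.47074 = 1.9065 g/L.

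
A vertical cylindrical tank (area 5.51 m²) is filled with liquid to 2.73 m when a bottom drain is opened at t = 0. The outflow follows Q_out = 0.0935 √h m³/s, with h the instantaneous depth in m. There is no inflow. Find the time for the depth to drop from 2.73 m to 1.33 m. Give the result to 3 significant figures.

Mass balance (ρ constant): A dh/dt = −0.0935 √h.
Separate and integrate: 2(√h − √h₀) = −(0.0935/A) t.
t = 2A(√h₀ − √h)/0.0935 = 2·5.51·(√2.73 − √1.33)/0.0935
  = 11.020 × (1.6523 − 1.1533) / 0.0935 = 58.814 s.

58.8 s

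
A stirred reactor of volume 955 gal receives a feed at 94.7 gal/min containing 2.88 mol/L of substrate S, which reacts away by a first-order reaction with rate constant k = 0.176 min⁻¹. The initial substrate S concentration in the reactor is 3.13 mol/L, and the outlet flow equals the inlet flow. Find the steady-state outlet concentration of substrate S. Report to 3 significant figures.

1.04 mol/L

V dC/dt = Q(C_in − C) − k V C.
Steady state (dC/dt = 0): C_ss = Q C_in/(Q + kV) = C_in/(1 + kV/Q).
C_ss = 94.7·2.88/(94.7 + 0.176·955) = 272.74/262.78 = 1.0379 mol/L.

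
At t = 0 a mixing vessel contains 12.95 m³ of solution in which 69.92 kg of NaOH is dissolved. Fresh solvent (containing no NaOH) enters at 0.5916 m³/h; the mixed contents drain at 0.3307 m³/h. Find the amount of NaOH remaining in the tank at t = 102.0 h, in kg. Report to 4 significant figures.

Let m(t) be the amount of NaOH. Volume: V(t) = V₀ + (Q_in − Q_out) t = 12.95 + 0.260900 t; V(102.0) = 39.5618 m³.
Species balance (pure solvent in): dm/dt = −Q_out · m/V(t).
Separate: dm/m = −Q_out dt/V(t) ⇒ ln(m/m₀) = −(Q_out/(Q_in−Q_out)) ln(V/V₀).
m = m₀ (V₀/V)^(Q_out/(Q_in−Q_out)) = 69.92 × (12.95/39.5618)^(1.26754) = 16.9761 kg.

16.98 kg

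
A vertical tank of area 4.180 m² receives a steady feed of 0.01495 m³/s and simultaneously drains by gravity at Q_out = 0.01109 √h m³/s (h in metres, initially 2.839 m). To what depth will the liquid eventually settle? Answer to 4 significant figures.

1.817 m

Unsteady balance on liquid volume: A dh/dt = Q_in − 0.01109 √h. At steady state dh/dt = 0:
Q_in = 0.01109 √h_ss ⇒ √h_ss = 0.01495/0.01109 = 1.34806.
h_ss = 1.34806² = 1.81727 m. (Since h₀ = 2.839 m > h_ss, the level will fall toward this value.)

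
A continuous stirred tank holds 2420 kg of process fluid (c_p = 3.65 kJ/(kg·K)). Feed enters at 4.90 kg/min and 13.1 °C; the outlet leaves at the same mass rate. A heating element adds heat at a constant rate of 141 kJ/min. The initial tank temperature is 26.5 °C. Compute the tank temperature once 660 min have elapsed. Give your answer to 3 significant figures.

22.4 °C

Unsteady energy balance on the tank contents: M c_p dT/dt = ṁ c_p (T_in − T) + 141.
τ = M/ṁ = 493.88 min; T_ss = T_in + Q̇/(ṁ c_p) = 13.1 + 141/(4.90·3.65) = 20.984 °C.
T approaches T_ss exponentially: T(t) = T_ss + (T₀ − T_ss) e^(−t/τ).
T(660) = 20.984 + (5.5163)·e^(−660/493.88) = 20.984 + (5.5163)·0.26280 = 22.433 °C.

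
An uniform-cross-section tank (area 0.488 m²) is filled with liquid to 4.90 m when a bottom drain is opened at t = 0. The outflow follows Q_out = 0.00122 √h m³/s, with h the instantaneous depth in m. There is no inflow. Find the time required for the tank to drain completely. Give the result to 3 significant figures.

A dh/dt = −Q_out = −0.00122 √h.
This is separable: 2 d(√h)/dt = −0.00122/A, so √h = √h₀ − (0.00122/(2A)) t.
Tank is empty when √h = 0: t_empty = 2A√h₀/0.00122.
t_empty = 2·0.488·√4.90/0.00122 = 0.97600·2.2136/0.00122 = 1770.9 s.

1770 s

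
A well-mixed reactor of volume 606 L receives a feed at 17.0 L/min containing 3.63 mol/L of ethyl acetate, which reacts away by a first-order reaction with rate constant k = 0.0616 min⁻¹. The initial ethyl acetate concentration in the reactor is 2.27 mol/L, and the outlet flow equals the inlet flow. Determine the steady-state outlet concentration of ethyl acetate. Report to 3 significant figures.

1.14 mol/L

Species balance: V dC/dt = Q C_in − Q C − k V C.
At steady state: 0 = Q C_in − (Q + kV) C_ss, so C_ss = Q C_in/(Q + kV).
C_ss = 17.0·3.63/(17.0 + 0.0616·606) = 61.710/54.330 = 1.1358 mol/L.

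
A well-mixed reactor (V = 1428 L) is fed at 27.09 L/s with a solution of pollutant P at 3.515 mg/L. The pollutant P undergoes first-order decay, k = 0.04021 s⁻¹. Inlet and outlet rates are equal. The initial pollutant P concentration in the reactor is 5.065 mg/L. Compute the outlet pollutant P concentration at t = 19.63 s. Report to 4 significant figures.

2.359 mg/L

Accumulation = in − out − consumed: V dC/dt = Q C_in − Q C − k V C.
This is linear with rate a = Q/V + k = 0.0591806 s⁻¹.
C_ss = Q C_in/(Q + kV) = 1.12675 mg/L; C(t) = C_ss + (C₀ − C_ss) e^(−a t).
C(19.63) = 1.12675 + (3.93825)·e^(−0.0591806·19.63) = 1.12675 + (3.93825)·0.312949 = 2.35922 mg/L.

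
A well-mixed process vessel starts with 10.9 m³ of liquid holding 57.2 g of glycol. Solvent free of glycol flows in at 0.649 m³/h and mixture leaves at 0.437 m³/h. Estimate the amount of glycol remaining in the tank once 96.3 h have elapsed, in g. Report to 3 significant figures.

6.50 g

Let m(t) be the amount of glycol. Volume: V(t) = V₀ + (Q_in − Q_out) t = 10.9 + 0.21200 t; V(96.3) = 31.316 m³.
Species balance (pure solvent in): dm/dt = −Q_out · m/V(t).
dm/m = −Q_out dt/(V₀ + 0.21200 t); integrating gives ln(m/m₀) = −(Q_out/(Q_in−Q_out)) ln(V/V₀).
m = m₀ (V₀/V)^(Q_out/(Q_in−Q_out)) = 57.2 × (10.9/31.316)^(2.0613) = 6.4956 g.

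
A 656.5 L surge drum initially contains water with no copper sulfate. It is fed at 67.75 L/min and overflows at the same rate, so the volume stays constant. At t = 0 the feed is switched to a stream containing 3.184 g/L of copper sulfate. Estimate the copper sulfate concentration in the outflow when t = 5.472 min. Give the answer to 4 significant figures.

1.374 g/L

Transient balance on the dissolved component: V dC/dt = Q(C_in − C).
Time constant τ = V/Q = 656.5/67.75 = 9.69004 min.
Integrating: C(t) = C_in + (C₀ − C_in) e^(−t/τ).
C(5.472) = 3.184 + (0 − 3.184)·e^(−5.472/9.69004) = 3.184 + (-3.18400)·0.568529 = 1.37381 g/L.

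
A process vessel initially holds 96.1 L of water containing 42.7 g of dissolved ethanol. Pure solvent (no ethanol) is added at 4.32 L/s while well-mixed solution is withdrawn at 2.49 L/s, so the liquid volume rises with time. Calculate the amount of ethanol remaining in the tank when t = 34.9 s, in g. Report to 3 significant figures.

Total volume: dV/dt = Q_in − Q_out = 1.8300 L/s, so V(t) = 96.1 + 1.8300 t and V(34.9) = 159.97 L.
Species balance (pure solvent in): dm/dt = −Q_out · m/V(t).
Separate: dm/m = −Q_out dt/V(t) ⇒ ln(m/m₀) = −(Q_out/(Q_in−Q_out)) ln(V/V₀).
m = m₀ (V₀/V)^(Q_out/(Q_in−Q_out)) = 42.7 × (96.1/159.97)^(1.3607) = 21.345 g.

21.3 g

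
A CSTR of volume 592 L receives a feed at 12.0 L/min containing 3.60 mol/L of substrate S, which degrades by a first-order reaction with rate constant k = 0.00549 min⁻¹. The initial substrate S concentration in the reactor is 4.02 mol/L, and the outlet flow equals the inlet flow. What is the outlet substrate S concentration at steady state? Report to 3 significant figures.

V dC/dt = Q(C_in − C) − k V C.
At steady state: 0 = Q C_in − (Q + kV) C_ss, so C_ss = Q C_in/(Q + kV).
C_ss = 12.0·3.60/(12.0 + 0.00549·592) = 43.200/15.250 = 2.8328 mol/L.

2.83 mol/L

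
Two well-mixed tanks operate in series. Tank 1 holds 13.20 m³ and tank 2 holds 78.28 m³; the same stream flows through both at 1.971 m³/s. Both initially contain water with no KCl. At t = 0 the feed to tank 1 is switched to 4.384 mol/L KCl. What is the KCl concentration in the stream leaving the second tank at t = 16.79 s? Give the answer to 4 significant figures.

1.001 mol/L

Each tank obeys Vᵢ dCᵢ/dt = Q(Cᵢ₋₁ − Cᵢ), so τᵢ = Vᵢ/Q.
τ₁ = 13.20/1.971 = 6.69711 s; τ₂ = 78.28/1.971 = 39.7159 s.
Tank 1: C₁ = C_in(1 − e^(−t/τ₁)). Tank 2 (τ₁ ≠ τ₂): C₂ = C_in[1 − (τ₁ e^(−t/τ₁) − τ₂ e^(−t/τ₂))/(τ₁ − τ₂)].
At t = 16.79: e^(−t/τ₁) = 0.0815081, e^(−t/τ₂) = 0.655241.
C₂ = 4.384·[1 − (6.69711·0.0815081 − 39.7159·0.655241)/(-33.0188)] = 4.384·0.228391 = 1.00127 mol/L.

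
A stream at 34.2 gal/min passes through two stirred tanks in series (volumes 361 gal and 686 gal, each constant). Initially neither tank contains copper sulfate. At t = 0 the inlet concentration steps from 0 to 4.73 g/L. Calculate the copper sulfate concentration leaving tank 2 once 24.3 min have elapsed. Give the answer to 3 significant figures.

2.28 g/L

Each tank obeys Vᵢ dCᵢ/dt = Q(Cᵢ₋₁ − Cᵢ), so τᵢ = Vᵢ/Q.
τ₁ = 361/34.2 = 10.556 min; τ₂ = 686/34.2 = 20.058 min.
Solving the cascade with C₁(0)=C₂(0)=0 gives C₂(t) = C_in[1 − (τ₁ e^(−t/τ₁) − τ₂ e^(−t/τ₂))/(τ₁ − τ₂)].
At t = 24.3: e^(−t/τ₁) = 0.10005, e^(−t/τ₂) = 0.29776.
C₂ = 4.73·[1 − (10.556·0.10005 − 20.058·0.29776)/(-9.5029)] = 4.73·0.48262 = 2.2828 g/L.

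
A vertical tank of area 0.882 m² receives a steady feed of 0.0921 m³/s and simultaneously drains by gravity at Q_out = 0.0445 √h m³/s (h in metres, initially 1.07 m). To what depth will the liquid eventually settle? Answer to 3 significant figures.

4.28 m

Accumulation of liquid (constant cross-section A): A dh/dt = Q_in − 0.0445 √h. At steady state dh/dt = 0:
Q_in = 0.0445 √h_ss ⇒ √h_ss = 0.0921/0.0445 = 2.0697.
h_ss = 2.0697² = 4.2835 m. (Since h₀ = 1.07 m < h_ss, the level will rise toward this value.)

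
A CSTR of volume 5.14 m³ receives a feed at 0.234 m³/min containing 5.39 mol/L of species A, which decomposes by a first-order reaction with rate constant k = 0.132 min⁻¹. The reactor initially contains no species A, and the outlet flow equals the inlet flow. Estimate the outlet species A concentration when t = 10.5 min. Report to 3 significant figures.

Accumulation = in − out − consumed: V dC/dt = Q C_in − Q C − k V C.
This is linear with rate a = Q/V + k = 0.17753 min⁻¹.
C_ss = Q C_in/(Q + kV) = 1.3822 mol/L; C(t) = C_ss + (C₀ − C_ss) e^(−a t).
C(10.5) = 1.3822 + (-1.3822)·e^(−0.17753·10.5) = 1.3822 + (-1.3822)·0.15505 = 1.1679 mol/L.

1.17 mol/L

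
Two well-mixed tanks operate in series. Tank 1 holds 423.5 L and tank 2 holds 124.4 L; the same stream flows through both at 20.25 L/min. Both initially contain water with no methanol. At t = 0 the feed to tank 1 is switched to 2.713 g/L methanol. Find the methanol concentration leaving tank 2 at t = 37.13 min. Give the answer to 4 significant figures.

Time constants: τᵢ = Vᵢ/Q for each well-mixed tank.
τ₁ = 423.5/20.25 = 20.9136 min; τ₂ = 124.4/20.25 = 6.14321 min.
Tank 1: C₁ = C_in(1 − e^(−t/τ₁)). Tank 2 (τ₁ ≠ τ₂): C₂ = C_in[1 − (τ₁ e^(−t/τ₁) − τ₂ e^(−t/τ₂))/(τ₁ − τ₂)].
At t = 37.13: e^(−t/τ₁) = 0.169415, e^(−t/τ₂) = 0.00237188.
C₂ = 2.713·[1 − (20.9136·0.169415 − 6.14321·0.00237188)/(14.7704)] = 2.713·0.761109 = 2.06489 g/L.

2.065 g/L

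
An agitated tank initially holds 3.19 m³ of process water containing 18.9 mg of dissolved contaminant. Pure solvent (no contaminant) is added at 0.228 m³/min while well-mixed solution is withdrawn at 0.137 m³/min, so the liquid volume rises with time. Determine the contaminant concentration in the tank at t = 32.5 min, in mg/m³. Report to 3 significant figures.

1.15 mg/m³

Total volume: dV/dt = Q_in − Q_out = 0.091000 m³/min, so V(t) = 3.19 + 0.091000 t and V(32.5) = 6.1475 m³.
Species balance (pure solvent in): dm/dt = −Q_out · m/V(t).
Separate: dm/m = −Q_out dt/V(t) ⇒ ln(m/m₀) = −(Q_out/(Q_in−Q_out)) ln(V/V₀).
m = m₀ (V₀/V)^(Q_out/(Q_in−Q_out)) = 18.9 × (3.19/6.1475)^(1.5055) = 7.0394 mg.
C = m/V = 7.0394/6.1475 = 1.1451 mg/m³.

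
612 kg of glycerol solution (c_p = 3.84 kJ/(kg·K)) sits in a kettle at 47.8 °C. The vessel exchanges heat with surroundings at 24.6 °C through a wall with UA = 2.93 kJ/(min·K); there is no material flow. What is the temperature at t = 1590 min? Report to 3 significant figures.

Heat balance on the well-mixed liquid: M c_p dT/dt = −UA(T − T_amb).
dT/dt = (T_ss − T)/τ with T_ss = T_amb = 24.600 °C, τ = M c_p/UA = 612·3.84/2.93 = 802.08 min.
This is linear first-order; T(t) = T_ss + (T₀ − T_ss) e^(−t/τ).
T(1590) = 24.600 + (23.200)·0.13774 = 27.796 °C.

27.8 °C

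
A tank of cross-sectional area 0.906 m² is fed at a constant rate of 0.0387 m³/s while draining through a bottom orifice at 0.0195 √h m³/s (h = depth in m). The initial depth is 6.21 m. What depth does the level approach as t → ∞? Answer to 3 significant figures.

3.94 m

Volume balance on the tank: A dh/dt = Q_in − 0.0195 √h. At steady state dh/dt = 0:
Q_in = 0.0195 √h_ss ⇒ √h_ss = 0.0387/0.0195 = 1.9846.
h_ss = 1.9846² = 3.9387 m. (Since h₀ = 6.21 m > h_ss, the level will fall toward this value.)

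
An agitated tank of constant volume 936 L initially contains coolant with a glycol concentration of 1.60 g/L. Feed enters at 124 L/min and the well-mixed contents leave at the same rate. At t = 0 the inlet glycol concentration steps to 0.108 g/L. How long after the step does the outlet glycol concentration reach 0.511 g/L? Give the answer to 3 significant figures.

9.88 min

Species balance: V dC/dt = Q(C_in − C) ⇒ τ = V/Q = 7.5484 min.
C(t) = C_in + (C₀ − C_in) e^(−t/τ). Set C = 0.511 and solve for t:
e^(−t/τ) = (C − C_in)/(C₀ − C_in) = (0.511 − 0.108)/(1.60 − 0.108) = 0.27011
t = −τ ln(…) = 7.5484 × 1.3089 = 9.8804 min.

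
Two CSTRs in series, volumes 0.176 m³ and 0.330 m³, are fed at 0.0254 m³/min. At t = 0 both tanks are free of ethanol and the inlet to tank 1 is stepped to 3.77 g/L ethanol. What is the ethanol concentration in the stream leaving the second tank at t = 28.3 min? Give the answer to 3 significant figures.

Each tank obeys Vᵢ dCᵢ/dt = Q(Cᵢ₋₁ − Cᵢ), so τᵢ = Vᵢ/Q.
τ₁ = 0.176/0.0254 = 6.9291 min; τ₂ = 0.330/0.0254 = 12.992 min.
Solving the cascade with C₁(0)=C₂(0)=0 gives C₂(t) = C_in[1 − (τ₁ e^(−t/τ₁) − τ₂ e^(−t/τ₂))/(τ₁ − τ₂)].
At t = 28.3: e^(−t/τ₁) = 0.016837, e^(−t/τ₂) = 0.11324.
C₂ = 3.77·[1 − (6.9291·0.016837 − 12.992·0.11324)/(-6.0630)] = 3.77·0.77658 = 2.9277 g/L.

2.93 g/L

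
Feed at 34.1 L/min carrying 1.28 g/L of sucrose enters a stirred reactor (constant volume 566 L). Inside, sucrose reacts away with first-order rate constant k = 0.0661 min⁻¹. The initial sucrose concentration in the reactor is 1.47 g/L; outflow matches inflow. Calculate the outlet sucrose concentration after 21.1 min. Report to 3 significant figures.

0.670 g/L

V dC/dt = Q(C_in − C) − k V C.
This is linear with rate a = Q/V + k = 0.12635 min⁻¹.
C_ss = Q C_in/(Q + kV) = 0.61035 g/L; C(t) = C_ss + (C₀ − C_ss) e^(−a t).
C(21.1) = 0.61035 + (0.85965)·e^(−0.12635·21.1) = 0.61035 + (0.85965)·0.069535 = 0.67013 g/L.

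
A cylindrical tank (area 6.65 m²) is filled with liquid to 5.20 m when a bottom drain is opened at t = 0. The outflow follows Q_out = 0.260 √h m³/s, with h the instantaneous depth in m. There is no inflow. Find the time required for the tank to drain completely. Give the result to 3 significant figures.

Unsteady balance on liquid volume: A dh/dt = −0.260 √h.
This is separable: 2 d(√h)/dt = −0.260/A, so √h = √h₀ − (0.260/(2A)) t.
Set h = 0: 2√h₀ = (0.260/A) t_empty ⇒ t_empty = 2A√h₀/0.260.
t_empty = 2·6.65·√5.20/0.260 = 13.300·2.2804/0.260 = 116.65 s.

117 s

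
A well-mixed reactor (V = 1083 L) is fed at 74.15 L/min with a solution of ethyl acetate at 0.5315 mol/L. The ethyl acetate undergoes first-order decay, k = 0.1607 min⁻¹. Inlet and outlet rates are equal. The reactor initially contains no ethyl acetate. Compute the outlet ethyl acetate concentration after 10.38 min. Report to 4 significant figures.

0.1441 mol/L

Species balance: V dC/dt = Q C_in − Q C − k V C.
dC/dt = (Q/V) C_in − (Q/V + k) C; effective rate a = Q/V + k = 0.0684672 + 0.1607 = 0.229167 min⁻¹.
C_ss = Q C_in/(Q + kV) = 0.158794 mol/L; C(t) = C_ss + (C₀ − C_ss) e^(−a t).
C(10.38) = 0.158794 + (-0.158794)·e^(−0.229167·10.38) = 0.158794 + (-0.158794)·0.0926658 = 0.144079 mol/L.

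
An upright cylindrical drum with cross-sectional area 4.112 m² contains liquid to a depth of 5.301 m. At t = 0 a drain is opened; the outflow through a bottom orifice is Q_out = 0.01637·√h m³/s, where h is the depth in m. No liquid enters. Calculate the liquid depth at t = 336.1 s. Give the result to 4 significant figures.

2.668 m

A dh/dt = −Q_out = −0.01637 √h.
This is separable: 2 d(√h)/dt = −0.01637/A, so √h = √h₀ − (0.01637/(2A)) t.
√h = √5.301 − 0.01637·336.1/(2·4.112) = 2.30239 − 0.669012 = 1.63338.
h = 1.63338² = 2.66792 m.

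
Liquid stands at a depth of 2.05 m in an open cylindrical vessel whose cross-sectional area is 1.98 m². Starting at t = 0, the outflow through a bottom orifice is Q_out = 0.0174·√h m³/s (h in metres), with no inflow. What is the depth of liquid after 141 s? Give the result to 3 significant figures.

0.660 m

Mass balance (ρ constant): A dh/dt = −0.0174 √h.
∫ h^(−1/2) dh = −(0.0174/A) ∫ dt, giving 2√h = 2√h₀ − (0.0174/A) t.
√h = √2.05 − 0.0174·141/(2·1.98) = 1.4318 − 0.61955 = 0.81224.
h = 0.81224² = 0.65973 m.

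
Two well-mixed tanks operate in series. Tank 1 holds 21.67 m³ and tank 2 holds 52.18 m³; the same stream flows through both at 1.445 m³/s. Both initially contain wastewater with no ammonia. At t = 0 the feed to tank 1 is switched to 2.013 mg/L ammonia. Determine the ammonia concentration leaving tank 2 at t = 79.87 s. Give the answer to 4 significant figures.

1.643 mg/L

Each tank obeys Vᵢ dCᵢ/dt = Q(Cᵢ₋₁ − Cᵢ), so τᵢ = Vᵢ/Q.
τ₁ = 21.67/1.445 = 14.9965 s; τ₂ = 52.18/1.445 = 36.1107 s.
Solving the cascade with C₁(0)=C₂(0)=0 gives C₂(t) = C_in[1 − (τ₁ e^(−t/τ₁) − τ₂ e^(−t/τ₂))/(τ₁ − τ₂)].
At t = 79.87: e^(−t/τ₁) = 0.00486399, e^(−t/τ₂) = 0.109502.
C₂ = 2.013·[1 − (14.9965·0.00486399 − 36.1107·0.109502)/(-21.1142)] = 2.013·0.816177 = 1.64296 mg/L.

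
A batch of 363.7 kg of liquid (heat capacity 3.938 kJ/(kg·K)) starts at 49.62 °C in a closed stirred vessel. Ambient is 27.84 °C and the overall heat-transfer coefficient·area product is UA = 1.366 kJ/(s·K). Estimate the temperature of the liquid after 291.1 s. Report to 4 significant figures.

Heat balance on the well-mixed liquid: M c_p dT/dt = −UA(T − T_amb).
dT/dt = (T_ss − T)/τ with T_ss = T_amb = 27.8400 °C, τ = M c_p/UA = 363.7·3.938/1.366 = 1048.50 s.
Solution: T(t) = T_ss + (T₀ − T_ss) e^(−t/τ).
T(291.1) = 27.8400 + (21.7800)·0.757573 = 44.3399 °C.

44.34 °C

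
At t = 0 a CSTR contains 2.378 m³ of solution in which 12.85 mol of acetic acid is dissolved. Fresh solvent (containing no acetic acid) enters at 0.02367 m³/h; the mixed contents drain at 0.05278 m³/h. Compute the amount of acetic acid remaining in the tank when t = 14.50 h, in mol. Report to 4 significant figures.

Total volume: dV/dt = Q_in − Q_out = -0.0291100 m³/h, so V(t) = 2.378 − 0.0291100 t and V(14.50) = 1.95591 m³.
Solute balance: dm/dt = 0 − Q_out C = −Q_out m/V(t).
Separate: dm/m = −Q_out dt/V(t) ⇒ ln(m/m₀) = −(Q_out/(Q_in−Q_out)) ln(V/V₀).
m = m₀ (V₀/V)^(Q_out/(Q_in−Q_out)) = 12.85 × (2.378/1.95591)^(-1.81312) = 9.01642 mol.

9.016 mol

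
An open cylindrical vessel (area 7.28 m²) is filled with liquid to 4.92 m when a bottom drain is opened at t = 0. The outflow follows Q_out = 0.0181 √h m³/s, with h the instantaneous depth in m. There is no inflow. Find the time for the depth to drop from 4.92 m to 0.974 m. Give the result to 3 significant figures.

990 s

With no inflow, A dh/dt = −0.0181 √h.
This is separable: 2 d(√h)/dt = −0.0181/A, so √h = √h₀ − (0.0181/(2A)) t.
t = 2A(√h₀ − √h)/0.0181 = 2·7.28·(√4.92 − √0.974)/0.0181
  = 14.560 × (2.2181 − 0.98691) / 0.0181 = 990.40 s.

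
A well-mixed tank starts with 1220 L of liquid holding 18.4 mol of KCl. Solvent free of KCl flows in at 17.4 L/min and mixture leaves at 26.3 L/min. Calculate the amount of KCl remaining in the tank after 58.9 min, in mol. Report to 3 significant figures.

3.50 mol

Total volume: dV/dt = Q_in − Q_out = -8.9000 L/min, so V(t) = 1220 − 8.9000 t and V(58.9) = 695.79 L.
Species balance (pure solvent in): dm/dt = −Q_out · m/V(t).
dm/m = −Q_out dt/(V₀ − 8.9000 t); integrating gives ln(m/m₀) = −(Q_out/(Q_in−Q_out)) ln(V/V₀).
m = m₀ (V₀/V)^(Q_out/(Q_in−Q_out)) = 18.4 × (1220/695.79)^(-2.9551) = 3.5005 mol.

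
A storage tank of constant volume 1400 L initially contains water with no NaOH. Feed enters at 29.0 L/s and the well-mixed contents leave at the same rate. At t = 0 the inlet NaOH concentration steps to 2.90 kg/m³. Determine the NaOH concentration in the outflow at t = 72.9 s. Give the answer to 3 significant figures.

2.26 kg/m³

Mass balance on the solute (V constant): V dC/dt = Q(C_in − C).
So dC/dt = (C_in − C)/τ with τ = V/Q = 1400/29.0 = 48.276 s.
Solution: C(t) = C_in + (C₀ − C_in) e^(−t/τ).
C(72.9) = 2.90 + (0 − 2.90)·e^(−72.9/48.276) = 2.90 + (-2.9000)·0.22089 = 2.2594 kg/m³.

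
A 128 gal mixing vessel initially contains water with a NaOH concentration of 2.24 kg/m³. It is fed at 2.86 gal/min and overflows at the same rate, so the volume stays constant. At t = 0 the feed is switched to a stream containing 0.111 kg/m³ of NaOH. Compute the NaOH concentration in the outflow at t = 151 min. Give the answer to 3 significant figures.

0.184 kg/m³

Transient balance on the dissolved component: V dC/dt = Q(C_in − C).
Time constant τ = V/Q = 128/2.86 = 44.755 min.
This is linear first-order; C(t) = C_in + (C₀ − C_in) e^(−t/τ).
C(151) = 0.111 + (2.24 − 0.111)·e^(−151/44.755) = 0.111 + (2.1290)·0.034256 = 0.18393 kg/m³.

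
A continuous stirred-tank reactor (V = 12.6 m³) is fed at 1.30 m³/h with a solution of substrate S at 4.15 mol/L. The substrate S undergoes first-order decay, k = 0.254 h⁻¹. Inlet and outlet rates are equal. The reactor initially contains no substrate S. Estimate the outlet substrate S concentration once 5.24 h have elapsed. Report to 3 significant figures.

V dC/dt = Q(C_in − C) − k V C.
This is linear with rate a = Q/V + k = 0.35717 h⁻¹.
C_ss = Q C_in/(Q + kV) = 1.1988 mol/L; C(t) = C_ss + (C₀ − C_ss) e^(−a t).
C(5.24) = 1.1988 + (-1.1988)·e^(−0.35717·5.24) = 1.1988 + (-1.1988)·0.15388 = 1.0143 mol/L.

1.01 mol/L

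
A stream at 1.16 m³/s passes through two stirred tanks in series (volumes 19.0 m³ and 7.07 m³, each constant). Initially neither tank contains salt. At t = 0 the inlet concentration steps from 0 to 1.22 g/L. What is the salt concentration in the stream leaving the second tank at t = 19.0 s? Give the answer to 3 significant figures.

Species balance on tank i: dCᵢ/dt = (Cᵢ₋₁ − Cᵢ)/τᵢ with τᵢ = Vᵢ/Q.
τ₁ = 19.0/1.16 = 16.379 s; τ₂ = 7.07/1.16 = 6.0948 s.
Solving the cascade with C₁(0)=C₂(0)=0 gives C₂(t) = C_in[1 − (τ₁ e^(−t/τ₁) − τ₂ e^(−t/τ₂))/(τ₁ − τ₂)].
At t = 19.0: e^(−t/τ₁) = 0.31349, e^(−t/τ₂) = 0.044272.
C₂ = 1.22·[1 − (16.379·0.31349 − 6.0948·0.044272)/(10.284)] = 1.22·0.52697 = 0.64290 g/L.

0.643 g/L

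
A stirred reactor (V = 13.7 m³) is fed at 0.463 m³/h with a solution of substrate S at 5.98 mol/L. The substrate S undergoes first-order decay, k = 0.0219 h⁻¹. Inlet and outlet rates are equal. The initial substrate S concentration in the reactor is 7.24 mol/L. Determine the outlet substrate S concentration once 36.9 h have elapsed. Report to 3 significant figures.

Species balance: V dC/dt = Q C_in − Q C − k V C.
This is linear with rate a = Q/V + k = 0.055696 h⁻¹.
C_ss = Q C_in/(Q + kV) = 3.6286 mol/L; C(t) = C_ss + (C₀ − C_ss) e^(−a t).
C(36.9) = 3.6286 + (3.6114)·e^(−0.055696·36.9) = 3.6286 + (3.6114)·0.12807 = 4.0911 mol/L.

4.09 mol/L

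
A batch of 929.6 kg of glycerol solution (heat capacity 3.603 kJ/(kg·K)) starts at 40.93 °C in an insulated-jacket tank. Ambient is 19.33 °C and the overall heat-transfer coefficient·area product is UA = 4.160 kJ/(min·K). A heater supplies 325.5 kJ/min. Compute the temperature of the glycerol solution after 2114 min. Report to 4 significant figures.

93.47 °C

M c_p dT/dt = −UA(T − T_amb) + Q̇.
dT/dt = (T_ss − T)/τ with T_ss = T_amb + Q̇/UA = 19.33 + 325.5/4.160 = 97.5752 °C, τ = M c_p/UA = 929.6·3.603/4.160 = 805.132 min.
This is linear first-order; T(t) = T_ss + (T₀ − T_ss) e^(−t/τ).
T(2114) = 97.5752 + (-56.6452)·0.0723922 = 93.4745 °C.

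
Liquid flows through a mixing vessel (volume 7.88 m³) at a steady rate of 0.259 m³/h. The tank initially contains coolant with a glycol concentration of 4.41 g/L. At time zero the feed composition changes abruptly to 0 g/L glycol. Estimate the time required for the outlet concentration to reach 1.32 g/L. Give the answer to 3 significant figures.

36.7 h

Transient balance on the dissolved component: V dC/dt = Q(C_in − C), so τ = V/Q = 30.425 h.
C(t) = C_in + (C₀ − C_in) e^(−t/τ). Set C = 1.32 and solve for t:
e^(−t/τ) = (C − C_in)/(C₀ − C_in) = (1.32 − 0)/(4.41 − 0) = 0.29932
t = −τ ln(…) = 30.425 × 1.2062 = 36.700 h.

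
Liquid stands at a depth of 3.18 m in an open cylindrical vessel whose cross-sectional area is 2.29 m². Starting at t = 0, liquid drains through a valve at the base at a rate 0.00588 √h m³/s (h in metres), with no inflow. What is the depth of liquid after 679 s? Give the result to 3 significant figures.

0.831 m

Unsteady balance on liquid volume: A dh/dt = −0.00588 √h.
∫ h^(−1/2) dh = −(0.00588/A) ∫ dt, giving 2√h = 2√h₀ − (0.00588/A) t.
√h = √3.18 − 0.00588·679/(2·2.29) = 1.7833 − 0.87173 = 0.91153.
h = 0.91153² = 0.83088 m.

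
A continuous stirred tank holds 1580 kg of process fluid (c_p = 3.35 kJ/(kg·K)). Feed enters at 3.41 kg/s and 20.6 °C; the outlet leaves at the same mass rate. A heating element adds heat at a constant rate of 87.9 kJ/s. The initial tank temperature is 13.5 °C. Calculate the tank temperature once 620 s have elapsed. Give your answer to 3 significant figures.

24.4 °C

Unsteady energy balance on the tank contents: M c_p dT/dt = ṁ c_p (T_in − T) + 87.9.
τ = M/ṁ = 463.34 s; T_ss = T_in + Q̇/(ṁ c_p) = 20.6 + 87.9/(3.41·3.35) = 28.295 °C.
Solution: T(t) = T_ss + (T₀ − T_ss) e^(−t/τ).
T(620) = 28.295 + (-14.795)·e^(−620/463.34) = 28.295 + (-14.795)·0.26234 = 24.413 °C.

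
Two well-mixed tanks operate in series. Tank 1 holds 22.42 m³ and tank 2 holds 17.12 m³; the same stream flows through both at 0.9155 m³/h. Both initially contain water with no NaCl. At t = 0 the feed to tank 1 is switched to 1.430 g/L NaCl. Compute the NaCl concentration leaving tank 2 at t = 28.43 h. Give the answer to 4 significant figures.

0.5454 g/L

Each tank obeys Vᵢ dCᵢ/dt = Q(Cᵢ₋₁ − Cᵢ), so τᵢ = Vᵢ/Q.
τ₁ = 22.42/0.9155 = 24.4894 h; τ₂ = 17.12/0.9155 = 18.7002 h.
Tank 1: C₁ = C_in(1 − e^(−t/τ₁)). Tank 2 (τ₁ ≠ τ₂): C₂ = C_in[1 − (τ₁ e^(−t/τ₁) − τ₂ e^(−t/τ₂))/(τ₁ − τ₂)].
At t = 28.43: e^(−t/τ₁) = 0.313200, e^(−t/τ₂) = 0.218645.
C₂ = 1.430·[1 − (24.4894·0.313200 − 18.7002·0.218645)/(5.78919)] = 1.430·0.381368 = 0.545356 g/L.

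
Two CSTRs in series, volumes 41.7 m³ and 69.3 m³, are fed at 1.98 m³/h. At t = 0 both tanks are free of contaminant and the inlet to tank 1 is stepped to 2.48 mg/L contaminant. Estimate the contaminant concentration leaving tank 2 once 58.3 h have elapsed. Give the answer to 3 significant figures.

1.54 mg/L

Species balance on tank i: dCᵢ/dt = (Cᵢ₋₁ − Cᵢ)/τᵢ with τᵢ = Vᵢ/Q.
τ₁ = 41.7/1.98 = 21.061 h; τ₂ = 69.3/1.98 = 35.000 h.
Tank 1: C₁ = C_in(1 − e^(−t/τ₁)). Tank 2 (τ₁ ≠ τ₂): C₂ = C_in[1 − (τ₁ e^(−t/τ₁) − τ₂ e^(−t/τ₂))/(τ₁ − τ₂)].
At t = 58.3: e^(−t/τ₁) = 0.062775, e^(−t/τ₂) = 0.18906.
C₂ = 2.48·[1 − (21.061·0.062775 − 35.000·0.18906)/(-13.939)] = 2.48·0.62015 = 1.5380 mg/L.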